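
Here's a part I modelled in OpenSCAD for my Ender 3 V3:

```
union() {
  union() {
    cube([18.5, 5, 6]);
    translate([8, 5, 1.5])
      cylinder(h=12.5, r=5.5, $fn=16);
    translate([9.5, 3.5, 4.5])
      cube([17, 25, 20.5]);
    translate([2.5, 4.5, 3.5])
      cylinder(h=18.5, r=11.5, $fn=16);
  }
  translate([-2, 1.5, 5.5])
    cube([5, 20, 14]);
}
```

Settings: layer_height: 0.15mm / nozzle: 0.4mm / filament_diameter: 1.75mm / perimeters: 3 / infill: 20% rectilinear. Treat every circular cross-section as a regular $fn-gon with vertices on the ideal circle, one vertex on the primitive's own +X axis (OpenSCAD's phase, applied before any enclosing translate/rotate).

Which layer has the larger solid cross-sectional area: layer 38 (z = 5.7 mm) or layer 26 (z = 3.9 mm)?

Layer 38 (z = 5.7): the cube (footprint 18.5×5) is included at this height (area 92.50 mm²); the r=5.5 cylinder at (8, 5) gives a regular 16-gon of circumradius 5.5 (constant along its height) (area = (16/2)·5.500²·sin(360°/16) = 92.61 mm²); the 17×25 cube at (9.5, 3.5) contributes its full rectangle (area 425.00 mm²); the cylinder at (2.5, 4.5): section is a regular 16-gon, circumradius r=11.5 (area = (16/2)·11.500²·sin(360°/16) = 404.88 mm²); Combining (union): the regions partially overlap — summed areas 1014.99 mm² minus the doubly-counted overlap 199.02 mm² gives 815.97 mm² — area = 815.97 mm²; the 5×20 cube at (-2, 1.5) contributes its full rectangle (area 100.00 mm²); Combining (union): the regions partially overlap — summed areas 915.97 mm² minus the doubly-counted overlap 70.46 mm² gives 845.51 mm² — area = 845.51 mm². So its area = 845.51 mm². Layer 26 (z = 3.9): the cube (footprint 18.5×5) is included at this height (area 92.50 mm²); the r=5.5 cylinder at (8, 5) gives a regular 16-gon of circumradius 5.5 (constant along its height) (area = (16/2)·5.500²·sin(360°/16) = 92.61 mm²); the cube at (9.5, 3.5) is absent (z outside [4.5, 25]); the r=11.5 cylinder at (2.5, 4.5) gives a regular 16-gon of circumradius 11.5 (constant along its height) (area = (16/2)·11.500²·sin(360°/16) = 404.88 mm²); Combining (union): the regions partially overlap — summed areas 589.99 mm² minus the doubly-counted overlap 160.57 mm² gives 429.42 mm² — area = 429.42 mm²; the cube at (-2, 1.5) does not reach this height (z outside [5.5, 19.5]); Taking the union: only that combined region is present, so the union is just that shape — area = 429.42 mm². So its area = 429.42 mm². Layer 38 is larger (845.51 vs 429.42 mm²).

layer 38 (z = 5.7 mm)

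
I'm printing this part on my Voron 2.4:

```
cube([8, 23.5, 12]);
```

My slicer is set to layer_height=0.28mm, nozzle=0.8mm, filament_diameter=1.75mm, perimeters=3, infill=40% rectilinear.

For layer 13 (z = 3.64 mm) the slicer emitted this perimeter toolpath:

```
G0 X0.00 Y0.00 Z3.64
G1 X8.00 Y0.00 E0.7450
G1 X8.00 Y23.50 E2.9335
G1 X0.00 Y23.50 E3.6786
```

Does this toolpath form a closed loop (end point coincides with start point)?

no

Start point (G0): (0.00, 0.00). End point (last G1): the path does not return to the start — open.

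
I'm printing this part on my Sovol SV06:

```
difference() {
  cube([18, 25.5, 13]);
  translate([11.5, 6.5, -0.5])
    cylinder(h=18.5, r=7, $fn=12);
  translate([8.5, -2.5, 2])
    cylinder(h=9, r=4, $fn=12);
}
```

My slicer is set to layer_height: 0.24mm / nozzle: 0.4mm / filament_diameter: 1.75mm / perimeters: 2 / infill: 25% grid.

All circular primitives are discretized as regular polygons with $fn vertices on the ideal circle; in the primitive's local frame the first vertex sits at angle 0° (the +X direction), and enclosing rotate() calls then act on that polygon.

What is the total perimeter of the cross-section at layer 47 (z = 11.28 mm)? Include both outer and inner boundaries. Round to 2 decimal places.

At z = 11.28 mm: the 18×25.5 cube contributes its full rectangle (perimeter 87.00 mm); the r=7 cylinder at (11.5, 6.5) gives a regular 12-gon of circumradius 7 (constant along its height) (perimeter = 2·12·7.000·sin(180°/12) = 43.48 mm); the cylinder at (8.5, -2.5) is not intersected at this z (z outside [2, 11]); Subtracting the remaining from the first: starting from the 18×25.5 cube, the r=7 cylinder at (11.5, 6.5) partially overlaps it — only the 145.13 mm² overlap (of its 147.00 mm²) is removed, clipping the outline — boundary = 115.29 mm. Overall, the cross-section has 2 separate islands. Total boundary length (outer) = 115.29 mm.

115.29 mm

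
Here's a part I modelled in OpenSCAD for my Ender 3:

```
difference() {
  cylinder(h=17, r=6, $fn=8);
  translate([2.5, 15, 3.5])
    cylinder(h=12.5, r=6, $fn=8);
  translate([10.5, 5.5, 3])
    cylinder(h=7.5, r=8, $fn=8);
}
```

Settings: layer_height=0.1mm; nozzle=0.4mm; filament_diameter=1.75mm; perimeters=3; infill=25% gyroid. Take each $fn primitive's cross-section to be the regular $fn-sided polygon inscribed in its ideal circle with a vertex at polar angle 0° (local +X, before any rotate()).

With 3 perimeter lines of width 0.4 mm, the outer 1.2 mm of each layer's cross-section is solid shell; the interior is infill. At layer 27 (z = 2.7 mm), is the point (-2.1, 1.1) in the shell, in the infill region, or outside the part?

At z = 2.7 mm: the cylinder: section is a regular 8-gon, circumradius r=6; the cylinder at (2.5, 15) does not reach this height (z outside [3.5, 16]); the cylinder at (10.5, 5.5) does not reach this height (z outside [3, 10.5]); After the difference (first − rest): none of the subtracted shapes is present at this height, so the r=6 cylinder is unchanged — 1 connected region. Overall, the cross-section is a single solid region. The nearest boundary edge runs (-4.24, 4.24)→(-6.00, 0.00); distance from the point to it = 3.18 mm. The point is inside the cross-section and 3.18 mm from the nearest boundary — more than the 1.2 mm shell width (3 × 0.4), so it's in the infill interior.

infill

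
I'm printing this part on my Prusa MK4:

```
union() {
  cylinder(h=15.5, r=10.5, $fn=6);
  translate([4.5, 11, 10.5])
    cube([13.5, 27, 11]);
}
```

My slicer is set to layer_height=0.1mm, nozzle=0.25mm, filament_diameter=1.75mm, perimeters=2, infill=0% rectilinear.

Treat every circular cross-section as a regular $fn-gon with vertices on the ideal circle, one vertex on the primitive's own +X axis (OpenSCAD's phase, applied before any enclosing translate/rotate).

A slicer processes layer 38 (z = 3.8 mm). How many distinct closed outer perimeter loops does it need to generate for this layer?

1

At z = 3.8 mm: the cylinder: section is a regular 6-gon, circumradius r=10.5; the cube at (4.5, 11) does not reach this height (z outside [10.5, 21.5]); Combining (union): only the r=10.5 cylinder is present, so the union is just that shape — 1 connected region. The result has 1 disconnected region.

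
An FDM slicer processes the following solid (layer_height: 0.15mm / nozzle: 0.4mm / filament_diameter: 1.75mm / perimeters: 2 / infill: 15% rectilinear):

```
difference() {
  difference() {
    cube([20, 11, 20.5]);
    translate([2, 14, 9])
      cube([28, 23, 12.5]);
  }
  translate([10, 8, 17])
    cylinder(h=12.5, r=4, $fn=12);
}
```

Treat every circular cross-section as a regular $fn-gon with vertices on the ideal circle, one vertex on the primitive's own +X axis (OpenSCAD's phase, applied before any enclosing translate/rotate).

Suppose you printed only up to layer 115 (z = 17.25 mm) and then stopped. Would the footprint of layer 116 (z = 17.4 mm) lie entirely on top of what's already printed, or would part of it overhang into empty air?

entirely on top

Compare the two slices. At z = 17.25: the 20×11 cube contributes its full rectangle (area 220.00 mm²); the cube at (2, 14) is present — its section is the full 28×23 rectangle (area 644.00 mm²); Taking the first minus the rest: starting from the 20×11 cube (220.00 mm²), the 28×23 cube at (2, 14) misses the remaining region (no effect) — area = 220.00 mm²; the cylinder at (10, 8): section is a regular 12-gon, circumradius r=4 (area = (12/2)·4.000²·sin(360°/12) = 48.00 mm²); After the difference (first − rest): starting from that combined region (220.00 mm²), the r=4 cylinder at (10, 8) partially overlaps it — only the 44.86 mm² overlap (of its 48.00 mm²) is removed, clipping the outline — area = 175.14 mm². At z = 17.4: the cube is present — its section is the full 20×11 rectangle (area 220.00 mm²); the cube at (2, 14) is present — its section is the full 28×23 rectangle (area 644.00 mm²); Taking the first minus the rest: starting from the 20×11 cube (220.00 mm²), the 28×23 cube at (2, 14) misses the remaining region (no effect) — area = 220.00 mm²; the r=4 cylinder at (10, 8) gives a regular 12-gon of circumradius 4 (constant along its height) (area = (12/2)·4.000²·sin(360°/12) = 48.00 mm²); After the difference (first − rest): starting from the result so far (220.00 mm²), the r=4 cylinder at (10, 8) partially overlaps it — only the 44.86 mm² overlap (of its 48.00 mm²) is removed, clipping the outline — area = 175.14 mm². Checking containment: the cross-section at z = 17.4 is a subset of the cross-section at z = 17.25.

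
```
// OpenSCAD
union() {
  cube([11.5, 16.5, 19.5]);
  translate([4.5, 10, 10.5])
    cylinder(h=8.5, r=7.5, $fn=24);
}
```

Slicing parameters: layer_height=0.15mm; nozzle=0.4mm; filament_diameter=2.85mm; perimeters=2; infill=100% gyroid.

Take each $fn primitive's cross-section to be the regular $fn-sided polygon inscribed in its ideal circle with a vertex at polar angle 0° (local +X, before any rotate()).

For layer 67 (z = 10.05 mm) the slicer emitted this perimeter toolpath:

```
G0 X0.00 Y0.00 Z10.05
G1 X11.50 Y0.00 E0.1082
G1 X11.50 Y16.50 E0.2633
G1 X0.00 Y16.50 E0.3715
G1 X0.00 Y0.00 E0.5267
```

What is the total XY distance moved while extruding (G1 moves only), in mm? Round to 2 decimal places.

Sum the Euclidean lengths of each G1 segment: total = 56.00 mm.

56.00 mm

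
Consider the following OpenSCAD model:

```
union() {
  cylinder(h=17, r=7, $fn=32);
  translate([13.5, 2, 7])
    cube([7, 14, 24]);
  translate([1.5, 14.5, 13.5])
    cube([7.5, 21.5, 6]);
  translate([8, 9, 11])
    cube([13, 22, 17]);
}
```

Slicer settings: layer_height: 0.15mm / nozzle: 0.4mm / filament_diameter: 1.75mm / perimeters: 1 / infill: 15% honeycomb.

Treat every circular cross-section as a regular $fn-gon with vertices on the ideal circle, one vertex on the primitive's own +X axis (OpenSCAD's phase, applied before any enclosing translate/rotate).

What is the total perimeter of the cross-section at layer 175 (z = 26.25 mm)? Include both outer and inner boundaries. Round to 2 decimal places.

At z = 26.25 mm: the cylinder is not intersected at this z (z outside [0, 17]); the 7×14 cube at (13.5, 2) contributes its full rectangle (perimeter 42.00 mm); the cube at (1.5, 14.5) is not intersected at this z (z outside [13.5, 19.5]); the cube at (8, 9) is present — its section is the full 13×22 rectangle (perimeter 70.00 mm); Merging all regions: the regions partially overlap (shared area 49.00 mm²), so the edge portions inside another operand are dropped and the merged outline is re-measured after clipping — boundary = 84.00 mm. Overall, the cross-section is a single solid region. Total boundary length (outer) = 84.00 mm.

84.00 mm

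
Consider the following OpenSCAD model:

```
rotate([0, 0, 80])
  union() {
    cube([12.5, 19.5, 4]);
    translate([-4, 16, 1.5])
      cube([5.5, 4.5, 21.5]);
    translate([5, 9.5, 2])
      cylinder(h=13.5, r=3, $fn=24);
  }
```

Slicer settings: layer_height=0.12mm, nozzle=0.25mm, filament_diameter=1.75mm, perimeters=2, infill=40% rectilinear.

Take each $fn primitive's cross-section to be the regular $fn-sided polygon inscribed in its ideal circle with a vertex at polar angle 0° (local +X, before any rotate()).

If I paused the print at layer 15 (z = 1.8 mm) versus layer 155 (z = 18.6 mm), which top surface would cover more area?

layer 15 (z = 1.8 mm)

Layer 15 (z = 1.8): the 12.5×19.5 cube contributes its full rectangle (area 243.75 mm²); the cube at (-4, 16) (footprint 5.5×4.5) is included at this height (area 24.75 mm²); the cylinder at (5, 9.5) does not reach this height (z outside [2, 15.5]); Taking the union: the regions partially overlap — summed areas 268.50 mm² minus the doubly-counted overlap 5.25 mm² gives 263.25 mm² — area = 263.25 mm²; (rotated 80° about Z; rotation is an isometry so areas/perimeters/island counts are preserved). So its area = 263.25 mm². Layer 155 (z = 18.6): the cube is absent (z outside [0, 4]); the cube at (-4, 16) (footprint 5.5×4.5) is included at this height (area 24.75 mm²); the cylinder at (5, 9.5) does not reach this height (z outside [2, 15.5]); Combining (union): only the 5.5×4.5 cube at (-4, 16) is present, so the union is just that shape — area = 24.75 mm²; (whole slice rotated 80° about Z — lengths, areas and connectivity unchanged). So its area = 24.75 mm². Layer 15 is larger (263.25 vs 24.75 mm²).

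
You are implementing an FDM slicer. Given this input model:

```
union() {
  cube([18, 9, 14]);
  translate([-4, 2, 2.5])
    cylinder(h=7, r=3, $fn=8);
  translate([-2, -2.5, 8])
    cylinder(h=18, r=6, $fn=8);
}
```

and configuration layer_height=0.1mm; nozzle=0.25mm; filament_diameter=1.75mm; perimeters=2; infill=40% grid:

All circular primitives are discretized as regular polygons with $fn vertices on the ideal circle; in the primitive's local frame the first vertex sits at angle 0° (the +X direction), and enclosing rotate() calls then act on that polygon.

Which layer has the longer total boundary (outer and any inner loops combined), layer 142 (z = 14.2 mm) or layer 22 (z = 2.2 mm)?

layer 22 (z = 2.2 mm)

Layer 142 (z = 14.2): the cube is not intersected at this z (z outside [0, 14]); the cylinder at (-4, 2) does not reach this height (z outside [2.5, 9.5]); the r=6 cylinder at (-2, -2.5) gives a regular 8-gon of circumradius 6 (constant along its height) (perimeter = 2·8·6.000·sin(180°/8) = 36.74 mm); Merging all regions: only the r=6 cylinder at (-2, -2.5) is present, so the union is just that shape — boundary = 36.74 mm. So its perimeter = 36.74 mm. Layer 22 (z = 2.2): the cube (footprint 18×9) is included at this height (perimeter 54.00 mm); the cylinder at (-4, 2) is not intersected at this z (z outside [2.5, 9.5]); the cylinder at (-2, -2.5) does not reach this height (z outside [8, 26]); Merging all regions: only the 18×9 cube is present, so the union is just that shape — boundary = 54.00 mm. So its perimeter = 54.00 mm. Layer 22 is larger (54.00 vs 36.74 mm).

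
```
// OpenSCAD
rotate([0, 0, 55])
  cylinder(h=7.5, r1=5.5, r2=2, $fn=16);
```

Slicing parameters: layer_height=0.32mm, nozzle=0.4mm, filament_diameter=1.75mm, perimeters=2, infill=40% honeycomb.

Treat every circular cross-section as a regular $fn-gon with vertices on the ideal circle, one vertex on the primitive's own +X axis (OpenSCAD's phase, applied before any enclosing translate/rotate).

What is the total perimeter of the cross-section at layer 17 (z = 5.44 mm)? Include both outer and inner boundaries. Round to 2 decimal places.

At z = 5.44 mm: the cone (r1=5.5→r2=2) has section circumradius 2.961 here — a regular 16-gon (perimeter = 2·16·2.961·sin(180°/16) = 18.49 mm); (rotated 55° about Z; rotation is an isometry so areas/perimeters/island counts are preserved). Overall, the cross-section is a single solid region. Total boundary length (outer) = 18.49 mm.

18.49 mm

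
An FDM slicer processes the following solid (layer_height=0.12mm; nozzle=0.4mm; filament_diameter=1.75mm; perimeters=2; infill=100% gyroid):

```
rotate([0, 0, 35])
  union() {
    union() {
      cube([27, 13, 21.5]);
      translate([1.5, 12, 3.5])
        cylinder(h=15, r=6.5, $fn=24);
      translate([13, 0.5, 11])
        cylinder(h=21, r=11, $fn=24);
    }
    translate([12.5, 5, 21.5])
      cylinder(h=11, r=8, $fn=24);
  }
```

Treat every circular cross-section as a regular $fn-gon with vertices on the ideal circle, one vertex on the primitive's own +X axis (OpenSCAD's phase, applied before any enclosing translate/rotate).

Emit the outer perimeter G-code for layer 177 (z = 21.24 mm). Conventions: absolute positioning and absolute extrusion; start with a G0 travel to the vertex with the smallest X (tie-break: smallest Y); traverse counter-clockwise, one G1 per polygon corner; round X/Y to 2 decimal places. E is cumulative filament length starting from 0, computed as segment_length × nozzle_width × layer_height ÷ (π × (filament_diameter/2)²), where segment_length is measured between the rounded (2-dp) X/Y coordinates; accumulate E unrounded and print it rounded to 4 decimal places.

At z = 21.24 mm: the 27×13 cube contributes its full rectangle; the cylinder at (1.5, 12) is not intersected at this z (z outside [3.5, 18.5]); the r=11 cylinder at (13, 0.5) gives a regular 24-gon of circumradius 11 (constant along its height); Combining (union): the regions partially overlap (shared area 198.87 mm²), so overlapping operands fuse into one piece — 1 connected region; the cylinder at (12.5, 5) is absent (z outside [21.5, 32.5]); Merging all regions: only that combined region is present, so the union is just that shape — 1 connected region; (whole slice rotated 35° about Z — lengths, areas and connectivity unchanged). The outline is a single polygon with 17 vertices. Extrusion per mm of travel: 0.4 × 0.12 / (π × 0.875²) = 0.019956. Accumulating E over each segment gives final E = 1.8276.

G0 X-7.46 Y10.65 Z21.24
G1 X0.00 Y0.00 E0.2595
G1 X1.69 Y1.18 E0.3006
G1 X3.29 Y-0.56 E0.3478
G1 X5.71 Y-2.10 E0.4050
G1 X8.45 Y-2.97 E0.4624
G1 X11.32 Y-3.09 E0.5197
G1 X14.12 Y-2.47 E0.5770
G1 X16.67 Y-1.14 E0.6344
G1 X18.79 Y0.80 E0.6917
G1 X20.33 Y3.22 E0.7489
G1 X21.20 Y5.96 E0.8063
G1 X21.32 Y8.82 E0.8634
G1 X20.70 Y11.63 E0.9209
G1 X19.61 Y13.73 E0.9681
G1 X22.12 Y15.49 E1.0293
G1 X14.66 Y26.14 E1.2887
G1 X-7.46 Y10.65 E1.8276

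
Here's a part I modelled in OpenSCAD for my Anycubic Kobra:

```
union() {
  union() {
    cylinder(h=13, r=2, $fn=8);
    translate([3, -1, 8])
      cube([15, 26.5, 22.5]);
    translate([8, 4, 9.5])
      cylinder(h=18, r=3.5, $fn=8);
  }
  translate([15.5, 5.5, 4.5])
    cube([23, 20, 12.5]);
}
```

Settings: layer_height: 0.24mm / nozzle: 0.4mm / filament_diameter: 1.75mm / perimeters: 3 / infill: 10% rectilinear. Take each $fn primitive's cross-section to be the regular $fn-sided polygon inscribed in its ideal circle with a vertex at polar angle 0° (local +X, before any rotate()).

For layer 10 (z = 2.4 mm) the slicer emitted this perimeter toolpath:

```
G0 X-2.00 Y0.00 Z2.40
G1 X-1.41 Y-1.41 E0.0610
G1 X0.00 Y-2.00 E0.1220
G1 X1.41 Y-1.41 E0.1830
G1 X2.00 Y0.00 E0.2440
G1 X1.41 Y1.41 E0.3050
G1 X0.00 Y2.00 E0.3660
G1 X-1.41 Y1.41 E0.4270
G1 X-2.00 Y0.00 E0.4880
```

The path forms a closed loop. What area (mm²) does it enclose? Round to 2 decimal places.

11.28 mm²

Apply the shoelace formula to the sequence of (X, Y) vertices; enclosed area = 11.28 mm².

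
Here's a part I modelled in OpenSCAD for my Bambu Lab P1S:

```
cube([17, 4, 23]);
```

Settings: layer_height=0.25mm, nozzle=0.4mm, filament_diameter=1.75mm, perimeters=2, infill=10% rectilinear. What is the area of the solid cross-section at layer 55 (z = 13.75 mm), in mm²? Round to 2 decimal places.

68.00 mm²

At z = 13.75 mm: the cube is present — its section is the full 17×4 rectangle (area 68.00 mm²). Overall, the cross-section is a single solid region. Net area = 68.00 mm².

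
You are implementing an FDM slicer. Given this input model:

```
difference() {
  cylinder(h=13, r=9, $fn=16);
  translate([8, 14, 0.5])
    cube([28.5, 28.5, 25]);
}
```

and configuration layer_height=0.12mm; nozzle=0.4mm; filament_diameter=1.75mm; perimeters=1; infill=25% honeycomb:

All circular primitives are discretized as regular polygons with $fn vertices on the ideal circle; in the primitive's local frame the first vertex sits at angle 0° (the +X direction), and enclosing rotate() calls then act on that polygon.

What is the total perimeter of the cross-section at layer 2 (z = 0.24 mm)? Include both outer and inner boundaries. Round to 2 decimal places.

At z = 0.24 mm: the r=9 cylinder contributes a regular 16-gon of circumradius 9 (perimeter = 2·16·9.000·sin(180°/16) = 56.19 mm); the cube at (8, 14) is absent (z outside [0.5, 25.5]); Taking the first minus the rest: none of the subtracted shapes is present at this height, so the r=9 cylinder is unchanged — boundary = 56.19 mm. Overall, the cross-section is a single solid region. Total boundary length (outer) = 56.19 mm.

56.19 mm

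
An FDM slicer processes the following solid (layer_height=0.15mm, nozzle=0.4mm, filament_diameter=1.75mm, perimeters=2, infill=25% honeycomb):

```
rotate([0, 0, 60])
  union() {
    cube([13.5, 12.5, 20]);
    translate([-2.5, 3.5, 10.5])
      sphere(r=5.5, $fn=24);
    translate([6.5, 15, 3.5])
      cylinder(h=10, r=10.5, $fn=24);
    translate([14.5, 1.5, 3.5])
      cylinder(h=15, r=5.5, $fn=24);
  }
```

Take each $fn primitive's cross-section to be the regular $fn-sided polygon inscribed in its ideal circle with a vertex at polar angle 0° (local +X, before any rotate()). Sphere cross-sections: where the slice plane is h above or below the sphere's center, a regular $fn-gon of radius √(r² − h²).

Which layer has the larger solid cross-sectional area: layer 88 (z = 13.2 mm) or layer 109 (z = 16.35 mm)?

Layer 88 (z = 13.2): the cube (footprint 13.5×12.5) is included at this height (area 168.75 mm²); the sphere at (-2.5, 3.5): section is a regular 24-gon, circumradius = √(r²−h²) = √(5.5²−2.7²) = 4.792 (area = (24/2)·4.792²·sin(360°/24) = 71.31 mm²); the r=10.5 cylinder at (6.5, 15) gives a regular 24-gon of circumradius 10.5 (constant along its height) (area = (24/2)·10.500²·sin(360°/24) = 342.42 mm²); the r=5.5 cylinder at (14.5, 1.5) contributes a regular 24-gon of circumradius 5.5 (area = (24/2)·5.500²·sin(360°/24) = 93.95 mm²); Merging all regions: the regions partially overlap — summed areas 676.43 mm² minus the doubly-counted overlap 134.61 mm² gives 541.82 mm² — area = 541.82 mm²; (rotated 60° about Z; rotation is an isometry so areas/perimeters/island counts are preserved). So its area = 541.82 mm². Layer 109 (z = 16.35): the cube (footprint 13.5×12.5) is included at this height (area 168.75 mm²); the sphere at (-2.5, 3.5) is absent (|z−center|=5.850 > r=5.5); the cylinder at (6.5, 15) is not intersected at this z (z outside [3.5, 13.5]); the r=5.5 cylinder at (14.5, 1.5) contributes a regular 24-gon of circumradius 5.5 (area = (24/2)·5.500²·sin(360°/24) = 93.95 mm²); Combining (union): the regions partially overlap — summed areas 262.70 mm² minus the doubly-counted overlap 24.65 mm² gives 238.05 mm² — area = 238.05 mm²; (whole slice rotated 60° about Z — lengths, areas and connectivity unchanged). So its area = 238.05 mm². Layer 88 is larger (541.82 vs 238.05 mm²).

layer 88 (z = 13.2 mm)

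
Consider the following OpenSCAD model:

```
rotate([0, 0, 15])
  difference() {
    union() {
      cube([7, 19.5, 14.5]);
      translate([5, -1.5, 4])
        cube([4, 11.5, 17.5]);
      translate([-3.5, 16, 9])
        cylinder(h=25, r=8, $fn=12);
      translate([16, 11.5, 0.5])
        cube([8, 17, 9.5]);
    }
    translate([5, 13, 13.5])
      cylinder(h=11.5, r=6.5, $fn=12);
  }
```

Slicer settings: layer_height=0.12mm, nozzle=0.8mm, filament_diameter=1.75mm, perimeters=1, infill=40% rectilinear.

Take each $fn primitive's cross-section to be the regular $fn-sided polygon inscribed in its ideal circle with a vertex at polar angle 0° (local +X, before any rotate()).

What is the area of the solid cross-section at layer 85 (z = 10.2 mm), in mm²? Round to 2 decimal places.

At z = 10.2 mm: the cube (footprint 7×19.5) is included at this height (area 136.50 mm²); the cube at (5, -1.5) is present — its section is the full 4×11.5 rectangle (area 46.00 mm²); the r=8 cylinder at (-3.5, 16) contributes a regular 12-gon of circumradius 8 (area = (12/2)·8.000²·sin(360°/12) = 192.00 mm²); the cube at (16, 11.5) does not reach this height (z outside [0.5, 10]); Combining (union): the regions partially overlap — summed areas 374.50 mm² minus the doubly-counted overlap 55.75 mm² gives 318.75 mm² — area = 318.75 mm²; the cylinder at (5, 13) is not intersected at this z (z outside [13.5, 25]); Taking the first minus the rest: none of the subtracted shapes is present at this height, so the result so far is unchanged — area = 318.75 mm²; (rotated 15° about Z; rotation is an isometry so areas/perimeters/island counts are preserved). Overall, the cross-section is a single solid region. Net area = 318.75 mm².

318.75 mm²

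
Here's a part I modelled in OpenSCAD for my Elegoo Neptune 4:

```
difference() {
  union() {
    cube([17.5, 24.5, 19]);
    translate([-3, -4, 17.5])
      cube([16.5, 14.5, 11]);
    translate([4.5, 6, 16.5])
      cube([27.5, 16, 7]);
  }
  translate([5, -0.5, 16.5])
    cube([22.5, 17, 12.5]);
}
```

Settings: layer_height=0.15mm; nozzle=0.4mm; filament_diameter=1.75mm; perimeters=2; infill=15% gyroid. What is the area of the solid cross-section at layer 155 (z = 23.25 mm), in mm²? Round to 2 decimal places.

At z = 23.25 mm: the cube does not reach this height (z outside [0, 19]); the cube at (-3, -4) is present — its section is the full 16.5×14.5 rectangle (area 239.25 mm²); the cube at (4.5, 6) is present — its section is the full 27.5×16 rectangle (area 440.00 mm²); Merging all regions: the regions partially overlap — summed areas 679.25 mm² minus the doubly-counted overlap 40.50 mm² gives 638.75 mm² — area = 638.75 mm²; the cube at (5, -0.5) (footprint 22.5×17) is included at this height (area 382.50 mm²); After the difference (first − rest): starting from that combined region (638.75 mm²), the 22.5×17 cube at (5, -0.5) partially overlaps it — only the 291.50 mm² overlap (of its 382.50 mm²) is removed, clipping the outline — area = 347.25 mm². Overall, the cross-section is a single solid region. Net area = 347.25 mm².

347.25 mm²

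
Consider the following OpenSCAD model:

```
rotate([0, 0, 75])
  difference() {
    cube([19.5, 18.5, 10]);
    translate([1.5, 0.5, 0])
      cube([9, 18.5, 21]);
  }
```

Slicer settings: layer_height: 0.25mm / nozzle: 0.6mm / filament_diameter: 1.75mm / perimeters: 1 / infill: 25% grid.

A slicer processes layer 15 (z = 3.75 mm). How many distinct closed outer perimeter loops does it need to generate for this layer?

At z = 3.75 mm: the 19.5×18.5 cube contributes its full rectangle; the cube at (1.5, 0.5) is present — its section is the full 9×18.5 rectangle; After the difference (first − rest): starting from the 19.5×18.5 cube, the 9×18.5 cube at (1.5, 0.5) partially overlaps it — only the 162.00 mm² overlap (of its 166.50 mm²) is removed, clipping the outline — 1 connected region; (rotated 75° about Z; rotation is an isometry so areas/perimeters/island counts are preserved). The result has 1 disconnected region.

1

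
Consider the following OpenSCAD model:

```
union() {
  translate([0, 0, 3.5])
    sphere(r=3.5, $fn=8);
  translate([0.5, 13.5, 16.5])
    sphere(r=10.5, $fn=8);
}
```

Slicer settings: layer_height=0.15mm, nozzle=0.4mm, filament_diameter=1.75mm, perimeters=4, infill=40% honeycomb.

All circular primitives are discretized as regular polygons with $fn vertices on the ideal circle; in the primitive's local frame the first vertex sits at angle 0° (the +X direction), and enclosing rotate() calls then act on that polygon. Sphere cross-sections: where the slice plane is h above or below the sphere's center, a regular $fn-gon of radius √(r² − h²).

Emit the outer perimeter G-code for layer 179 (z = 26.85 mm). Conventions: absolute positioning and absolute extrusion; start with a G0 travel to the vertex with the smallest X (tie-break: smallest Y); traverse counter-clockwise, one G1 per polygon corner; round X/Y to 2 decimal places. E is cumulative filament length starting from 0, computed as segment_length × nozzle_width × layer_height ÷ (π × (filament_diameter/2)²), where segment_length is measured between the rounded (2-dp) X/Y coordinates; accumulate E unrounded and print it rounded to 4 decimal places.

At z = 26.85 mm: the sphere does not reach this height (|z−center|=23.350 > r=3.5); the sphere at (0.5, 13.5): section is a regular 8-gon, circumradius = √(r²−h²) = √(10.5²−10.35²) = 1.768; Combining (union): only the r=10.5 sphere at (0.5, 13.5) is present, so the union is just that shape — 1 connected region. The outline is a single polygon with 8 vertices. Extrusion per mm of travel: 0.4 × 0.15 / (π × 0.875²) = 0.024945. Accumulating E over each segment gives final E = 0.2702.

G0 X-1.27 Y13.50 Z26.85
G1 X-0.75 Y12.25 E0.0338
G1 X0.50 Y11.73 E0.0675
G1 X1.75 Y12.25 E0.1013
G1 X2.27 Y13.50 E0.1351
G1 X1.75 Y14.75 E0.1689
G1 X0.50 Y15.27 E0.2026
G1 X-0.75 Y14.75 E0.2364
G1 X-1.27 Y13.50 E0.2702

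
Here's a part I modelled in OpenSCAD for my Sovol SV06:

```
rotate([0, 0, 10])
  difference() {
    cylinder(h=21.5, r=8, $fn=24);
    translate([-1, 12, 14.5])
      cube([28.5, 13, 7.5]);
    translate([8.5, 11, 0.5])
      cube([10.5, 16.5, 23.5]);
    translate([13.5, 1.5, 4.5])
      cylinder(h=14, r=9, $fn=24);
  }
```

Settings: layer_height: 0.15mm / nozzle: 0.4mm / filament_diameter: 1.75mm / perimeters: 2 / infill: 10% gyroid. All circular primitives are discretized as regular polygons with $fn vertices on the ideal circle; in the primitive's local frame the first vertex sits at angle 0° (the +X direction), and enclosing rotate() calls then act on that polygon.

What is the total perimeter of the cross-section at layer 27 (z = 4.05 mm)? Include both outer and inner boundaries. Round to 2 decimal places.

50.12 mm

At z = 4.05 mm: the r=8 cylinder contributes a regular 24-gon of circumradius 8 (perimeter = 2·24·8.000·sin(180°/24) = 50.12 mm); the cube at (-1, 12) is absent (z outside [14.5, 22]); the 10.5×16.5 cube at (8.5, 11) contributes its full rectangle (perimeter 54.00 mm); the cylinder at (13.5, 1.5) is absent (z outside [4.5, 18.5]); Subtracting the remaining from the first: starting from the r=8 cylinder, the 10.5×16.5 cube at (8.5, 11) misses the remaining region (no effect) — boundary = 50.12 mm; (rotated 10° about Z; rotation is an isometry so areas/perimeters/island counts are preserved). Overall, the cross-section is a single solid region. Total boundary length (outer) = 50.12 mm.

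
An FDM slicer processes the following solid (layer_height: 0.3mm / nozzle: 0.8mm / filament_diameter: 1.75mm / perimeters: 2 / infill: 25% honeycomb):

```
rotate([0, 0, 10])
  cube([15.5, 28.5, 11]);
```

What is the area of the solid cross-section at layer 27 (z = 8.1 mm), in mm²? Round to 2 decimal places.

441.75 mm²

At z = 8.1 mm: the cube (footprint 15.5×28.5) is included at this height (area 441.75 mm²); (rotated 10° about Z; rotation is an isometry so areas/perimeters/island counts are preserved). Overall, the cross-section is a single solid region. Net area = 441.75 mm².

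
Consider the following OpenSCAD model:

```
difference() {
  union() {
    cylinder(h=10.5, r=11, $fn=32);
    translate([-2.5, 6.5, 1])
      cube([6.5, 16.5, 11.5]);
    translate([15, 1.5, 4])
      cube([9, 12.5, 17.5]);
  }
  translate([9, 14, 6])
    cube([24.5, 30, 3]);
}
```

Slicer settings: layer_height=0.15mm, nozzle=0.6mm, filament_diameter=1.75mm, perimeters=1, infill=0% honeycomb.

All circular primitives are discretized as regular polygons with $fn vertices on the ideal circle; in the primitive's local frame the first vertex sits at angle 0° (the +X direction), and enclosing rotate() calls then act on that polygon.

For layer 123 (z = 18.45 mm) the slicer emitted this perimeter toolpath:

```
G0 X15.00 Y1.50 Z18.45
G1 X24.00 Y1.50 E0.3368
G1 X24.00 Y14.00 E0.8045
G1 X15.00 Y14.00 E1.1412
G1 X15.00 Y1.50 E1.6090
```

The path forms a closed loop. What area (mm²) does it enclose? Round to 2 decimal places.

112.50 mm²

Apply the shoelace formula to the sequence of (X, Y) vertices; enclosed area = 112.50 mm².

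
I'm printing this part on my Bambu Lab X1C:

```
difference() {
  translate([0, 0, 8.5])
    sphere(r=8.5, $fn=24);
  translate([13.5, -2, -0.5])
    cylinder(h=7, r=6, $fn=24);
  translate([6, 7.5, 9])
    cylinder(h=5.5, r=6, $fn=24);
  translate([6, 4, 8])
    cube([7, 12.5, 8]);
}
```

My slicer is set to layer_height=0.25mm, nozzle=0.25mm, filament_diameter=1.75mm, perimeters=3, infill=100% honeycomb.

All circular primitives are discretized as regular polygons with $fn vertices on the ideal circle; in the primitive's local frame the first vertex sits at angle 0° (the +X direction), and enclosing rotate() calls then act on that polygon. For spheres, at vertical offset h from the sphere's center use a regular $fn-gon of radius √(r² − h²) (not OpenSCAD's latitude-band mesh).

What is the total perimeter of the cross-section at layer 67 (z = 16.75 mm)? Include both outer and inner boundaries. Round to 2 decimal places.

At z = 16.75 mm: the r=8.5 sphere slices to a regular 24-gon of circumradius 2.046 (√(r²−h²) with h=8.25 from center) (perimeter = 2·24·2.046·sin(180°/24) = 12.82 mm); the cylinder at (13.5, -2) is not intersected at this z (z outside [-0.5, 6.5]); the cylinder at (6, 7.5) does not reach this height (z outside [9, 14.5]); the cube at (6, 4) is not intersected at this z (z outside [8, 16]); After the difference (first − rest): none of the subtracted shapes is present at this height, so the r=8.5 sphere is unchanged — boundary = 12.82 mm. Overall, the cross-section is a single solid region. Total boundary length (outer) = 12.82 mm.

12.82 mm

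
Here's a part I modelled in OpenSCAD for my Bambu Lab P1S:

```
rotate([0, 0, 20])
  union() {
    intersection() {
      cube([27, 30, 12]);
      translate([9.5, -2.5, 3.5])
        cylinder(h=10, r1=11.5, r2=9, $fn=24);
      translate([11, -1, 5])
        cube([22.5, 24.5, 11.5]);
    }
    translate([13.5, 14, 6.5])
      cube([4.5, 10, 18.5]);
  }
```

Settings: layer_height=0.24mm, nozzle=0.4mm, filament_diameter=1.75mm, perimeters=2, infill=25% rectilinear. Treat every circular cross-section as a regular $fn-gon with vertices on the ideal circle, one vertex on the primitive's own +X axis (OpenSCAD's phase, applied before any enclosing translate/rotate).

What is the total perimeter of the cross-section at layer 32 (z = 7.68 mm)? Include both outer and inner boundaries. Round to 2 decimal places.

57.72 mm

At z = 7.68 mm: the cube (footprint 27×30) is included at this height (perimeter 114.00 mm); the cone at (9.5, -2.5): at t=0.418 of its height the radius interpolates to r₁+(r₂−r₁)t = 10.455, giving a regular 24-gon of that circumradius (perimeter = 2·24·10.455·sin(180°/24) = 65.50 mm); the 22.5×24.5 cube at (11, -1) contributes its full rectangle (perimeter 94.00 mm); Keeping only the common overlap: the cone at (9.5, -2.5) partially overlaps the 27×30 cube; clipping to the common part keeps 117.73 mm²; the 22.5×24.5 cube at (11, -1) partially overlaps the running intersection; clipping to the common part keeps 47.36 mm² — boundary = 28.72 mm; the cube at (13.5, 14) (footprint 4.5×10) is included at this height (perimeter 29.00 mm); Combining (union): the 2 present regions are separate (no shared area or edge), so areas and boundary lengths simply add and each stays a separate island — boundary = 57.72 mm; (whole slice rotated 20° about Z — lengths, areas and connectivity unchanged). Overall, the cross-section has 2 separate islands. Total boundary length (outer) = 57.72 mm.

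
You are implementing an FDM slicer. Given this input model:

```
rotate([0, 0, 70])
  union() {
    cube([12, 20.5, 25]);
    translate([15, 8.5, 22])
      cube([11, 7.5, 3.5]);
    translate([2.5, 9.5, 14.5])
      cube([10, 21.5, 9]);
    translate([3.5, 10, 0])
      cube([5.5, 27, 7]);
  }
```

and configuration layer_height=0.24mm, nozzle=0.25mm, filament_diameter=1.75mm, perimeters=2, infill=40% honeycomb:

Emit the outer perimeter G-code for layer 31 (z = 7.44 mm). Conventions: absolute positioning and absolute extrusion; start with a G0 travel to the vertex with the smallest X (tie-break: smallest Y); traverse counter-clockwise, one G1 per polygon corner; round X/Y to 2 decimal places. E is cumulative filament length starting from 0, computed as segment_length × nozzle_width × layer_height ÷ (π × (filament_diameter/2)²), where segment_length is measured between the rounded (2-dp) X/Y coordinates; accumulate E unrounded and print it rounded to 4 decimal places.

G0 X-19.26 Y7.01 Z7.44
G1 X0.00 Y0.00 E0.5113
G1 X4.10 Y11.28 E0.8107
G1 X-15.16 Y18.29 E1.3219
G1 X-19.26 Y7.01 E1.6213

At z = 7.44 mm: the 12×20.5 cube contributes its full rectangle; the cube at (15, 8.5) is absent (z outside [22, 25.5]); the cube at (2.5, 9.5) is absent (z outside [14.5, 23.5]); the cube at (3.5, 10) does not reach this height (z outside [0, 7]); Merging all regions: only the 12×20.5 cube is present, so the union is just that shape — 1 connected region; (whole slice rotated 70° about Z — lengths, areas and connectivity unchanged). The outline is a single polygon with 4 vertices. Extrusion per mm of travel: 0.25 × 0.24 / (π × 0.875²) = 0.024945. Accumulating E over each segment gives final E = 1.6213.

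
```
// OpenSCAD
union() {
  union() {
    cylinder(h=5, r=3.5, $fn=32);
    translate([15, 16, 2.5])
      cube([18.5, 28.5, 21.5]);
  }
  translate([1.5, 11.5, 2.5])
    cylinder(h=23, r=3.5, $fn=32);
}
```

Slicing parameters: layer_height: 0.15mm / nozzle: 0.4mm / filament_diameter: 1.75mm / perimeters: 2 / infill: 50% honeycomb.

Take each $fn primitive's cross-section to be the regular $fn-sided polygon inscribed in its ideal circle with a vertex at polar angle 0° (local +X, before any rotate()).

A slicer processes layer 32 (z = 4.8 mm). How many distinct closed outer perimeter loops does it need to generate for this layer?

3

At z = 4.8 mm: the r=3.5 cylinder gives a regular 32-gon of circumradius 3.5 (constant along its height); the cube at (15, 16) is present — its section is the full 18.5×28.5 rectangle; Merging all regions: the 2 present regions are separate (no shared area or edge), so areas and boundary lengths simply add and each stays a separate island — 2 connected regions; the cylinder at (1.5, 11.5): section is a regular 32-gon, circumradius r=3.5; Combining (union): the 2 present regions are separate (no shared area or edge), so areas and boundary lengths simply add and each stays a separate island — 3 connected regions. The result has 3 disconnected regions.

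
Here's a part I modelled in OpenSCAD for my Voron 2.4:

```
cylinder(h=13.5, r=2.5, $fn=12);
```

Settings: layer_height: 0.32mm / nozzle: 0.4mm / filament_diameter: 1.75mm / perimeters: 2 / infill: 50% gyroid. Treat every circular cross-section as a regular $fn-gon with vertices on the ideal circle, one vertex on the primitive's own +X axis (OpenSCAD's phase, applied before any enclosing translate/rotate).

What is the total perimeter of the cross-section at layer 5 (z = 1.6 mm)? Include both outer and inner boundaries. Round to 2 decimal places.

15.53 mm

At z = 1.6 mm: the r=2.5 cylinder contributes a regular 12-gon of circumradius 2.5 (perimeter = 2·12·2.500·sin(180°/12) = 15.53 mm). Overall, the cross-section is a single solid region. Total boundary length (outer) = 15.53 mm.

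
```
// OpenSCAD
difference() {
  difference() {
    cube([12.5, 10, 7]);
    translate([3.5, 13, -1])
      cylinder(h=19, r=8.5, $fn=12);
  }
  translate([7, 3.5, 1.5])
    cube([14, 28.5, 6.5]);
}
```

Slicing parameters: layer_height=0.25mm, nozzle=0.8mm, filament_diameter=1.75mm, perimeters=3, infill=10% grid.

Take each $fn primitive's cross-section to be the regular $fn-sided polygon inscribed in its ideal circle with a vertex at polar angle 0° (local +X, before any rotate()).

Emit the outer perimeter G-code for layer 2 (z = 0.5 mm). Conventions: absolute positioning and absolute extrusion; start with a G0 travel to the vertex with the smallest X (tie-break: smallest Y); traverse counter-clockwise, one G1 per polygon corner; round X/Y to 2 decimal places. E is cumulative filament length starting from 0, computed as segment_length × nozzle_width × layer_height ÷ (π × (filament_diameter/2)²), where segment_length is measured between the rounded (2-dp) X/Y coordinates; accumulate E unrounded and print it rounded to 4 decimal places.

At z = 0.5 mm: the 12.5×10 cube contributes its full rectangle; the cylinder at (3.5, 13): section is a regular 12-gon, circumradius r=8.5; Subtracting the remaining from the first: starting from the 12.5×10 cube, the r=8.5 cylinder at (3.5, 13) partially overlaps it — only the 47.50 mm² overlap (of its 216.75 mm²) is removed, clipping the outline — 1 connected region; the cube at (7, 3.5) does not reach this height (z outside [1.5, 8]); Taking the first minus the rest: none of the subtracted shapes is present at this height, so that combined region is unchanged — 1 connected region. The outline is a single polygon with 8 vertices. Extrusion per mm of travel: 0.8 × 0.25 / (π × 0.875²) = 0.083150. Accumulating E over each segment gives final E = 3.5720.

G0 X0.00 Y0.00 Z0.50
G1 X12.50 Y0.00 E1.0394
G1 X12.50 Y10.00 E1.8709
G1 X11.20 Y10.00 E1.9790
G1 X10.86 Y8.75 E2.0867
G1 X7.75 Y5.64 E2.4524
G1 X3.50 Y4.50 E2.8183
G1 X0.00 Y5.44 E3.1196
G1 X0.00 Y0.00 E3.5720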